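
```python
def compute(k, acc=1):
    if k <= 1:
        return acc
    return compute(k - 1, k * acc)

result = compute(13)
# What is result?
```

Accumulator trace (n, acc): (13, 1) -> (12, 13) -> (11, 156) -> (10, 1716) -> (9, 17160) -> (8, 154440) -> (7, 1235520) -> (6, 8648640) -> (5, 51891840) -> (4, 259459200) -> (3, 1037836800) -> (2, 3113510400) -> (1, 6227020800) -> return 6227020800

Answer: 6227020800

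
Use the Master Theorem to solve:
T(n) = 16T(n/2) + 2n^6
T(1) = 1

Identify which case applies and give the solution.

a=16, b=2, f(n)=2n^6. log_2(16) = 4. Since c=6 > 4 and the regularity condition holds (16(n/2)^6 = (16/2^6)n^6 with 16/2^6 < 1), Case 3 applies: T(n) = Θ(f(n)) = O(n^6).

Answer: O(n^6) - Case 3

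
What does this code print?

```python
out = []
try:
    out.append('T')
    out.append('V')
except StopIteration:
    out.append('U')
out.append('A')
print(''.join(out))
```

Execution trace: 'T' (try body) → 'V' (try body, no exception) → 'A' (after the try/except). Output: TVA

Answer: TVA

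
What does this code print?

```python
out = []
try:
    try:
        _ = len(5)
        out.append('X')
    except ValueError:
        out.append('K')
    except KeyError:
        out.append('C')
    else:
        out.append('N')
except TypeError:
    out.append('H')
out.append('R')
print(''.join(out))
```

Execution trace: 'H' (outer except TypeError) → 'R' (after the try/except). Output: HR

Answer: HR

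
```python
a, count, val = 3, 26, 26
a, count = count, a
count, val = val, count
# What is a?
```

Trace:
`a, count, val = 3, 26, 26` → a = 3; count = 26; val = 26
`a, count = count, a` → a = 26; count = 3
`count, val = val, count` → count = 26; val = 3
So a = 26

Answer: 26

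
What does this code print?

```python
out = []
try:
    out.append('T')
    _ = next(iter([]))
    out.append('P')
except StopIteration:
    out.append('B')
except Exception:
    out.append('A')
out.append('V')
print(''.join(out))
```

Execution trace: 'T' (try body) → 'B' (except StopIteration) → 'V' (after the try/except). Output: TBV

Answer: TBV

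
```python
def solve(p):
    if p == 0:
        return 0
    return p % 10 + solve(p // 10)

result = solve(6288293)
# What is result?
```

Sum of digits of 6288293: 3 + 9 + 2 + 8 + 8 + 2 + 6 = 38

Answer: 38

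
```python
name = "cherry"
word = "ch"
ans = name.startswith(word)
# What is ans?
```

Trace:
`name = "cherry"` → name = 'cherry'
`word = "ch"` → word = 'ch'
`ans = name.startswith(word)` → ans = True
So ans = True

Answer: True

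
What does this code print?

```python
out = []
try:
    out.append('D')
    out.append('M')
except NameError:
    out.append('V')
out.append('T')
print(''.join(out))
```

Execution trace: 'D' (try body) → 'M' (try body, no exception) → 'T' (after the try/except). Output: DMT

Answer: DMT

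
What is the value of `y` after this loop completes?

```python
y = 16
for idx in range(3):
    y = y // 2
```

Halve 3 times: 16 // 2^3 = 2
`y` takes the values: 16 → 8 → 4 → 2

Answer: 2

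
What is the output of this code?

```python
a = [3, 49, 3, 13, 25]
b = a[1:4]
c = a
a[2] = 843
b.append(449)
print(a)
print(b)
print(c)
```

Key concept: slice vs alias.
Step by step:
`a = [3, 49, 3, 13, 25]` → a = [3, 49, 3, 13, 25]
`b = a[1:4]` → b = [49, 3, 13]
`c = a` → c = [3, 49, 3, 13, 25] (same object as a)
`a[2] = 843` → a = [3, 49, 843, 13, 25] (same object as c); c = [3, 49, 843, 13, 25] (same object as a)
`b.append(449)` → b = [49, 3, 13, 449]
`print(a)` → prints [3, 49, 843, 13, 25]
`print(b)` → prints [49, 3, 13, 449]
`print(c)` → prints [3, 49, 843, 13, 25]

Answer:
[3, 49, 843, 13, 25]
[49, 3, 13, 449]
[3, 49, 843, 13, 25]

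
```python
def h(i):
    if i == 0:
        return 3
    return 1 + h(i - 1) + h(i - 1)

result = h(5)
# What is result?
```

h(i) = 1 + 2·h(i-1), h(0)=3. Closed form: (3+1)·2^5 - 1 = 127.

Answer: 127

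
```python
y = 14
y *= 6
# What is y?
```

Trace:
`y = 14` → y = 14
`y *= 6` → y = 84
So y = 84

Answer: 84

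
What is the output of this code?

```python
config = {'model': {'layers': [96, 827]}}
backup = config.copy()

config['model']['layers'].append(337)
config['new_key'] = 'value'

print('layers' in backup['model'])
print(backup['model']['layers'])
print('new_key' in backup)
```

Key concept: shallow copy gotcha with nested dict.
Step by step:
`config = {'model': {'layers': [96, 827]}}` → config = {'model': {'layers': [96, 827]}}
`backup = config.copy()` → backup = {'model': {'layers': [96, 827]}}
`config['model']['layers'].append(337)` → config = {'model': {'layers': [96, 827, 337]}}; backup = {'model': {'layers': [96, 827, 337]}}
`config['new_key'] = 'value'` → config = {'model': {'layers': [96, 827, 337]}, 'new_key': 'value'}
`print('layers' in backup['model'])` → prints True
`print(backup['model']['layers'])` → prints [96, 827, 337]
`print('new_key' in backup)` → prints False

Answer:
True
[96, 827, 337]
False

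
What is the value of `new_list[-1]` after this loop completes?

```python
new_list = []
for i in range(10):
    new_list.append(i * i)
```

Last element of squares 0 to 9
`new_list` takes the values: [] → [0] → [0, 1] → [0, 1, 4] → [0, 1, 4, 9] → [0, 1, 4, 9, 16] → [0, 1, 4, 9, 16, 25] → [0, 1, 4, 9, 16, 25, 36] → [0, 1, 4, 9, 16, 25, 36, 49] → [0, 1, 4, 9, 16, 25, 36, 49, 64] → [0, 1, 4, 9, 16, 25, 36, 49, 64, 81]
So `new_list[-1]` = 81

Answer: 81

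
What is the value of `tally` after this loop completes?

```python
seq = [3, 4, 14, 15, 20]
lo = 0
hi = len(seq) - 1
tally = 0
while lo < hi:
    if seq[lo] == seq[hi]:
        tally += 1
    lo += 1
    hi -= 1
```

Count matching pairs from ends
`tally` takes the values: 0

Answer: 0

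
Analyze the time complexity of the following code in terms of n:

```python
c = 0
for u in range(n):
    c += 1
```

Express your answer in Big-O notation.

Each loop level contributes: n. Multiplying the contributions gives O(n).

Answer: O(n)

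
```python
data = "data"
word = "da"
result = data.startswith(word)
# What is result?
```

Trace:
`data = "data"` → data = 'data'
`word = "da"` → word = 'da'
`result = data.startswith(word)` → result = True
So result = True

Answer: True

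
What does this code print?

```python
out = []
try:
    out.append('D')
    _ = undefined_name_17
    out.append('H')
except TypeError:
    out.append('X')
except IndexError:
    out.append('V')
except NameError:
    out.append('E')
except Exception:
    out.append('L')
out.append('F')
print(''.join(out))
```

Execution trace: 'D' (try body) → 'E' (except NameError) → 'F' (after the try/except). Output: DEF

Answer: DEF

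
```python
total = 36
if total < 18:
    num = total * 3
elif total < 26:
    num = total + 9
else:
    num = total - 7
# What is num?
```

Trace:
`total = 36` → total = 36
`if total < 18: ...` → total < 18 is False, total < 26 is False, take else branch → num = 29
So num = 29

Answer: 29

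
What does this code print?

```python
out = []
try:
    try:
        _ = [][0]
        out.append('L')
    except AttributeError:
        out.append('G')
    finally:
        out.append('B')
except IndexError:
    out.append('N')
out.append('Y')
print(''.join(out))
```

Execution trace: 'B' (inner finally) → 'N' (outer except IndexError) → 'Y' (after the try/except). Output: BNY

Answer: BNY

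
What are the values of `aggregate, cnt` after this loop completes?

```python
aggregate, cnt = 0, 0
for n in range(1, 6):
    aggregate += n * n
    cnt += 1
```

Sum of squares and count
`aggregate, cnt` takes the values: (0, 0) → (1, 0) → (1, 1) → (5, 1) → (5, 2) → (14, 2) → (14, 3) → (30, 3) → (30, 4) → (55, 4) → (55, 5)

Answer: 55, 5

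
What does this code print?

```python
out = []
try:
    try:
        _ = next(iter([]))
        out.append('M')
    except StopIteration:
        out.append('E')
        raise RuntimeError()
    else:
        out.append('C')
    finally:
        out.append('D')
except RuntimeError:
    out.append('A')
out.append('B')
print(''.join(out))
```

Execution trace: 'E' (inner except StopIteration) → 'D' (inner finally) → 'A' (outer except RuntimeError) → 'B' (after the try/except). Output: EDAB

Answer: EDAB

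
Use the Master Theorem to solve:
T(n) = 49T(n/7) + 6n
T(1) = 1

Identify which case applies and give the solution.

a=49, b=7, f(n)=6n. log_7(49) = 2. Since c=1 < 2, Case 1 applies: T(n) = Θ(n^log_b(a)) = O(n^2).

Answer: O(n^2) - Case 1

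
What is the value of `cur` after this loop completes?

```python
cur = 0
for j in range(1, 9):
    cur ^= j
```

XOR of 1 to 8
`cur` takes the values: 0 → 1 → 3 → 0 → 4 → 1 → 7 → 0 → 8

Answer: 8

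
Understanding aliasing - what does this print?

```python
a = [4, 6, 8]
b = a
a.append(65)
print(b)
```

Key concept: basic list aliasing.
Step by step:
`a = [4, 6, 8]` → a = [4, 6, 8]
`b = a` → b = [4, 6, 8] (same object as a)
`a.append(65)` → a = [4, 6, 8, 65] (same object as b); b = [4, 6, 8, 65] (same object as a)
`print(b)` → prints [4, 6, 8, 65]

Answer: [4, 6, 8, 65]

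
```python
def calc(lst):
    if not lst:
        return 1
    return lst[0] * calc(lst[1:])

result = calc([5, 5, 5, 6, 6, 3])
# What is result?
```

Product over [5, 5, 5, 6, 6, 3] = 5 * 5 * 5 * 6 * 6 * 3 = 13500

Answer: 13500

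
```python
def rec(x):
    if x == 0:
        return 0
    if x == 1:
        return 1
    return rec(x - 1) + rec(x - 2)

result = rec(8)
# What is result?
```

Build up from base cases: rec(0)=0, rec(1)=1, rec(2)=1, rec(3)=2, rec(4)=3, rec(5)=5, rec(6)=8, ..., rec(8)=21

Answer: 21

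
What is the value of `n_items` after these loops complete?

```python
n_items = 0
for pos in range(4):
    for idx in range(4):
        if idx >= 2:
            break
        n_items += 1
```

Inner breaks at 2, outer runs 4 times
`n_items` takes the values: 0 → 1 → 2 → 3 → 4 → 5 → 6 → 7 → 8

Answer: 8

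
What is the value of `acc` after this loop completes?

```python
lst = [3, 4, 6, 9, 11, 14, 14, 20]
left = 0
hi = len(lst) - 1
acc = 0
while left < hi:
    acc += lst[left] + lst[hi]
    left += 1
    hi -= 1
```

Sum of pairs from ends
`acc` takes the values: 0 → 23 → 41 → 61 → 81

Answer: 81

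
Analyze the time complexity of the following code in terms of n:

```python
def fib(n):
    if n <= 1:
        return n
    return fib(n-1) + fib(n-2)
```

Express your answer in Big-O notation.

This is Recursive Fibonacci (naive). Time complexity: O(2^n).

Answer: O(2^n)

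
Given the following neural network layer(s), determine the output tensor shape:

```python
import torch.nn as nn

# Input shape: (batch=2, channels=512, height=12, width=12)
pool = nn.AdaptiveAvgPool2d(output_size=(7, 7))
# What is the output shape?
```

Input: (2, 512, 12, 12) -> Output: (2, 512, 7, 7)

Answer: (2, 512, 7, 7)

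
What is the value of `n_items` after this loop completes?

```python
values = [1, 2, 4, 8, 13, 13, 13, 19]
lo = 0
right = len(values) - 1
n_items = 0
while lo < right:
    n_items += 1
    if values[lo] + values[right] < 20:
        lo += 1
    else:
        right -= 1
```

Steps to find pair summing to 20
`n_items` takes the values: 0 → 1 → 2 → 3 → 4 → 5 → 6 → 7

Answer: 7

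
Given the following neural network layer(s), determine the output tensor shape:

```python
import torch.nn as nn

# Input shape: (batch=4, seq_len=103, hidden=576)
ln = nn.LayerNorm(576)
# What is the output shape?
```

Input: (4, 103, 576) -> Output: (4, 103, 576)

Answer: (4, 103, 576)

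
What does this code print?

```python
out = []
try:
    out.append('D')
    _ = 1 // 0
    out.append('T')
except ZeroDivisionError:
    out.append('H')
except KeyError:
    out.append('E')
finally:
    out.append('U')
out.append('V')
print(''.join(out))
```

Execution trace: 'D' (try body) → 'H' (except ZeroDivisionError) → 'U' (finally) → 'V' (after the try/except). Output: DHUV

Answer: DHUV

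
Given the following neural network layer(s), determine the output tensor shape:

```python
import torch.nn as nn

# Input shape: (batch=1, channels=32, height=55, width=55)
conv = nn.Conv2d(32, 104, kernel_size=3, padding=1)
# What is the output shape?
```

Input: (1, 32, 55, 55) -> Output: (1, 104, 55, 55)

Answer: (1, 104, 55, 55)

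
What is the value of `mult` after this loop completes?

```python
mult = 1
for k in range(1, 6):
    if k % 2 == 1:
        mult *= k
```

Product of odd numbers 1 to 5
`mult` takes the values: 1 → 3 → 15

Answer: 15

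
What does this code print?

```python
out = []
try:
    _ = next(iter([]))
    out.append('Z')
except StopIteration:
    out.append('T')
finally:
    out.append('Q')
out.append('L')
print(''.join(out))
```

Execution trace: 'T' (except StopIteration) → 'Q' (finally) → 'L' (after the try/except). Output: TQL

Answer: TQL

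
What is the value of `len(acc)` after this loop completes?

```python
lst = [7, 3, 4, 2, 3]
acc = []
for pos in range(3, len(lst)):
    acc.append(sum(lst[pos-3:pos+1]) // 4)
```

Number of 4-element averages
`acc` takes the values: [] → [4] → [4, 3]
So `len(acc)` = 2

Answer: 2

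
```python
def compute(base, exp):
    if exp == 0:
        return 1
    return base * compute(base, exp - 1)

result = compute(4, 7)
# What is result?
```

compute(4, 7) = 4 * 4 * 4 * 4 * 4 * 4 * 4 = 16384

Answer: 16384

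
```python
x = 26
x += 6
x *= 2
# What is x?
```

Trace:
`x = 26` → x = 26
`x += 6` → x = 32
`x *= 2` → x = 64
So x = 64

Answer: 64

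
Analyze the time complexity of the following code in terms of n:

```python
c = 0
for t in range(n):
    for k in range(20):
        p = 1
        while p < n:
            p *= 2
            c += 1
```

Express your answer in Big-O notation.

Each loop level contributes: n × 1 × log n. Multiplying the contributions gives O(n log n).

Answer: O(n log n)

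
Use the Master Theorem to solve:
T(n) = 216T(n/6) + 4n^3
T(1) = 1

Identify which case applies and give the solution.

a=216, b=6, f(n)=4n^3. log_6(216) = 3. Since c=3 = 3, Case 2 applies: T(n) = Θ(n^log_b(a) · log n) = O(n^3 log n).

Answer: O(n^3 log n) - Case 2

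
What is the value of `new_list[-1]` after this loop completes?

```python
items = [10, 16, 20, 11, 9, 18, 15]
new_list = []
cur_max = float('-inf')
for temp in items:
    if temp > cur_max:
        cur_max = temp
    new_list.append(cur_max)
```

Running max ends at 20
`new_list` takes the values: [] → [10] → [10, 16] → [10, 16, 20] → [10, 16, 20, 20] → [10, 16, 20, 20, 20] → [10, 16, 20, 20, 20, 20] → [10, 16, 20, 20, 20, 20, 20]
So `new_list[-1]` = 20

Answer: 20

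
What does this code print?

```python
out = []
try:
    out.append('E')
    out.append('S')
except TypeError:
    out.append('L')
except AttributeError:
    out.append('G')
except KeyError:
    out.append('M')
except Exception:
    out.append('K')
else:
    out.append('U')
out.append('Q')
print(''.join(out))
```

Execution trace: 'E' (try body) → 'S' (try body, no exception) → 'U' (else) → 'Q' (after the try/except). Output: ESUQ

Answer: ESUQ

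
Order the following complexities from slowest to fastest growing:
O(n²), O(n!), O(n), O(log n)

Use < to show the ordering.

Ordered by growth rate: O(log n) < O(n) < O(n²) < O(n!)

Answer: O(log n) < O(n) < O(n²) < O(n!)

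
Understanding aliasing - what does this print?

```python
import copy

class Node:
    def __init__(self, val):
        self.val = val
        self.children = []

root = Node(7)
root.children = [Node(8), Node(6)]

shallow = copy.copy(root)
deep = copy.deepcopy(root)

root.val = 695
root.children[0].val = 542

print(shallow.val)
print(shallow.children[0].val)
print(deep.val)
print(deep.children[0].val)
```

Key concept: deep copy with custom objects.
Step by step:
`root = Node(7)` → root = Node(val=7, children=[])
`root.children = [Node(8), Node(6)]` → root = Node(val=7, children=[Node(val=8, children=[]), Node(val=6, children=[])])
`shallow = copy.copy(root)` → shallow = Node(val=7, children=[Node(val=8, children=[]), Node(val=6, children=[])])
`deep = copy.deepcopy(root)` → deep = Node(val=7, children=[Node(val=8, children=[]), Node(val=6, children=[])])
`root.val = 695` → root = Node(val=695, children=[Node(val=8, children=[]), Node(val=6, children=[])])
`root.children[0].val = 542` → root = Node(val=695, children=[Node(val=542, children=[]), Node(val=6, children=[])]); shallow = Node(val=7, children=[Node(val=542, children=[]), Node(val=6, children=[])])
`print(shallow.val)` → prints 7
`print(shallow.children[0].val)` → prints 542
`print(deep.val)` → prints 7
`print(deep.children[0].val)` → prints 8

Answer:
7
542
7
8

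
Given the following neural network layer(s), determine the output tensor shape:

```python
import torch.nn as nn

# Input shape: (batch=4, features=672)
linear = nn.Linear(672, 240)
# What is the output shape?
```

Input: (4, 672) -> Output: (4, 240)

Answer: (4, 240)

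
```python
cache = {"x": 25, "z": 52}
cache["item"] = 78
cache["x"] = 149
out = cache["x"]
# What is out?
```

Trace:
`cache = {"x": 25, "z": 52}` → cache = {'x': 25, 'z': 52}
`cache["item"] = 78` → cache = {'x': 25, 'z': 52, 'item': 78}
`cache["x"] = 149` → cache = {'x': 149, 'z': 52, 'item': 78}
`out = cache["x"]` → out = 149
So out = 149

Answer: 149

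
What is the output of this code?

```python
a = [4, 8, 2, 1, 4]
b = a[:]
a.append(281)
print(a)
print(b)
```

Key concept: slice [:] creates copy.
Step by step:
`a = [4, 8, 2, 1, 4]` → a = [4, 8, 2, 1, 4]
`b = a[:]` → b = [4, 8, 2, 1, 4]
`a.append(281)` → a = [4, 8, 2, 1, 4, 281]
`print(a)` → prints [4, 8, 2, 1, 4, 281]
`print(b)` → prints [4, 8, 2, 1, 4]

Answer:
[4, 8, 2, 1, 4, 281]
[4, 8, 2, 1, 4]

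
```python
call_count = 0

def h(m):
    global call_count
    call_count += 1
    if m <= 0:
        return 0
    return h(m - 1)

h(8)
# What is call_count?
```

Linear recursion stepping by 1: 9 calls from m=8 down to ≤0.

Answer: 9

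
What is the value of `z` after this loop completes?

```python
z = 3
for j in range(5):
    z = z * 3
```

Multiply by 3, 5 times: 3 * 3^5 = 729
`z` takes the values: 3 → 9 → 27 → 81 → 243 → 729

Answer: 729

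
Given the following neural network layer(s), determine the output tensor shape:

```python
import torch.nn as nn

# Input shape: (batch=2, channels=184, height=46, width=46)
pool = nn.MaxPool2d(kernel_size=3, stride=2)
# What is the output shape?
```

Input: (2, 184, 46, 46) -> Output: (2, 184, 22, 22)

Answer: (2, 184, 22, 22)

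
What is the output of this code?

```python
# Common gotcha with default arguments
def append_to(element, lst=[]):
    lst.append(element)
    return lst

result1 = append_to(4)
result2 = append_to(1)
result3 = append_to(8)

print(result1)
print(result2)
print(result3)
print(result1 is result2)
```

Key concept: mutable default argument gotcha.
Step by step:
`result1 = append_to(4)` → result1 = [4]
`result2 = append_to(1)` → result1 = [4, 1] (same object as result2); result2 = [4, 1] (same object as result1)
`result3 = append_to(8)` → result1 = [4, 1, 8] (same object as result2, result3); result2 = [4, 1, 8] (same object as result1, result3); result3 = [4, 1, 8] (same object as result1, result2)
`print(result1)` → prints [4, 1, 8]
`print(result2)` → prints [4, 1, 8]
`print(result3)` → prints [4, 1, 8]
`print(result1 is result2)` → prints True

Answer:
[4, 1, 8]
[4, 1, 8]
[4, 1, 8]
True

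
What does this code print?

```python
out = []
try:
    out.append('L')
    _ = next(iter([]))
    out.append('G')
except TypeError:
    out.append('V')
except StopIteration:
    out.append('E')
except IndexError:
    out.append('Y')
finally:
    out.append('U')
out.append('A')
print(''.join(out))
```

Execution trace: 'L' (try body) → 'E' (except StopIteration) → 'U' (finally) → 'A' (after the try/except). Output: LEUA

Answer: LEUA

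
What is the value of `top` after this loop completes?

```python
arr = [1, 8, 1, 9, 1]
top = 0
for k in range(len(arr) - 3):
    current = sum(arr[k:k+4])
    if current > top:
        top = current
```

Max sum of 4-element window in [1, 8, 1, 9, 1]
`top` takes the values: 0 → 19

Answer: 19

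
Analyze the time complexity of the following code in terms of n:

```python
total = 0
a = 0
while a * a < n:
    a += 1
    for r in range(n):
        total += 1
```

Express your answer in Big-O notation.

Each loop level contributes: √n × n. Multiplying the contributions gives O(n√n).

Answer: O(n√n)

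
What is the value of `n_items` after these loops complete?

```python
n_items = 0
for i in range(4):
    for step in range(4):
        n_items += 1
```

4 * 4 = 16
`n_items` takes the values: 0 → 1 → 2 → 3 → 4 → 5 → 6 → 7 → 8 → 9 → 10 → 11 → 12 → 13 → 14 → 15 → 16

Answer: 16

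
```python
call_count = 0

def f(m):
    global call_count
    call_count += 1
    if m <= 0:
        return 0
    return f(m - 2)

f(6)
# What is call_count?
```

Linear recursion stepping by 2: 4 calls from m=6 down to ≤0.

Answer: 4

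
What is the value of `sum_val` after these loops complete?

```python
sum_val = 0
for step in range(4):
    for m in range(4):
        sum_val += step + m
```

Sum of all step+m for step,m in 4x4
`sum_val` takes the values: 0 → 1 → 3 → 6 → 7 → 9 → 12 → 16 → 18 → 21 → 25 → 30 → 33 → 37 → 42 → 48

Answer: 48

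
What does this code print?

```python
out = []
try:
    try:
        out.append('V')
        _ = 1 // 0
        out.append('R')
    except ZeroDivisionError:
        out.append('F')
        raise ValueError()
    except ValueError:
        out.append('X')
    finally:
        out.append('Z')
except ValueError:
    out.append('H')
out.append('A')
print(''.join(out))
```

Execution trace: 'V' (inner try body) → 'F' (inner except ZeroDivisionError) → 'Z' (inner finally) → 'H' (outer except ValueError) → 'A' (after the try/except). Output: VFZHA

Answer: VFZHA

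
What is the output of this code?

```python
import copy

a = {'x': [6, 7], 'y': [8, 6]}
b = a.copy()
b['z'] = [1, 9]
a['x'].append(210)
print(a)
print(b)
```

Key concept: shallow copy of dict with mutable values.
Step by step:
`a = {'x': [6, 7], 'y': [8, 6]}` → a = {'x': [6, 7], 'y': [8, 6]}
`b = a.copy()` → b = {'x': [6, 7], 'y': [8, 6]}
`b['z'] = [1, 9]` → b = {'x': [6, 7], 'y': [8, 6], 'z': [1, 9]}
`a['x'].append(210)` → a = {'x': [6, 7, 210], 'y': [8, 6]}; b = {'x': [6, 7, 210], 'y': [8, 6], 'z': [1, 9]}
`print(a)` → prints {'x': [6, 7, 210], 'y': [8, 6]}
`print(b)` → prints {'x': [6, 7, 210], 'y': [8, 6], 'z': [1, 9]}

Answer:
{'x': [6, 7, 210], 'y': [8, 6]}
{'x': [6, 7, 210], 'y': [8, 6], 'z': [1, 9]}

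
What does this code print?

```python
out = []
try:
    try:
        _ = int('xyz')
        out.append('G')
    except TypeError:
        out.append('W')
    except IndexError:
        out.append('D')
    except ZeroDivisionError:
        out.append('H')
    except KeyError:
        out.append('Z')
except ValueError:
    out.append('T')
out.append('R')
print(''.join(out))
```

Execution trace: 'T' (outer except ValueError) → 'R' (after the try/except). Output: TR

Answer: TR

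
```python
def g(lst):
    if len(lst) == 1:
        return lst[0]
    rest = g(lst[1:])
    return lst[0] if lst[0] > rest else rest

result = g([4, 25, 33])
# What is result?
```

Recursive max over [4, 25, 33] = 33

Answer: 33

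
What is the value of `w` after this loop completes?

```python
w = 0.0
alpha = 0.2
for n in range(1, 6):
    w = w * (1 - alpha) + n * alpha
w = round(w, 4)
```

Moving average with lr=0.2
`w` takes the values: 0.0 → 0.2 → 0.56 → 1.048 → 1.6384 → 2.31072 → 2.3107

Answer: 2.3107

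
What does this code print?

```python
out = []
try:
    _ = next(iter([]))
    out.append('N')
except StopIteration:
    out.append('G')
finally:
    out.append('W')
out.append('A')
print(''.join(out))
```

Execution trace: 'G' (except StopIteration) → 'W' (finally) → 'A' (after the try/except). Output: GWA

Answer: GWA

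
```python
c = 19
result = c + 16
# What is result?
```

Trace:
`c = 19` → c = 19
`result = c + 16` → result = 35
So result = 35

Answer: 35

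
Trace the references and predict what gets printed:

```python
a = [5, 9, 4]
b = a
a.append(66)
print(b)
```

Key concept: basic list aliasing.
Step by step:
`a = [5, 9, 4]` → a = [5, 9, 4]
`b = a` → b = [5, 9, 4] (same object as a)
`a.append(66)` → a = [5, 9, 4, 66] (same object as b); b = [5, 9, 4, 66] (same object as a)
`print(b)` → prints [5, 9, 4, 66]

Answer: [5, 9, 4, 66]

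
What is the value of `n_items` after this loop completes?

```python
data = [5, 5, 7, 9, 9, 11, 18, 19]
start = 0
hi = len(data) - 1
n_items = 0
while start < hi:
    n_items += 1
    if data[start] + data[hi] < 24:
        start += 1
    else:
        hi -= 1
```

Steps to find pair summing to 24
`n_items` takes the values: 0 → 1 → 2 → 3 → 4 → 5 → 6 → 7

Answer: 7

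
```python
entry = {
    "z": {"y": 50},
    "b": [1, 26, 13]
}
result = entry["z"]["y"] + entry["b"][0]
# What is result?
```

Trace:
`entry = { ...` → entry = {'z': {'y': 50}, 'b': [1, 26, 13]}
`result = entry["z"]["y"] + entry["b"][0]` → result = 51
So result = 51

Answer: 51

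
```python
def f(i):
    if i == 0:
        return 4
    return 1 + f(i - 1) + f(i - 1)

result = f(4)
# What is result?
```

f(i) = 1 + 2·f(i-1), f(0)=4. Closed form: (4+1)·2^4 - 1 = 79.

Answer: 79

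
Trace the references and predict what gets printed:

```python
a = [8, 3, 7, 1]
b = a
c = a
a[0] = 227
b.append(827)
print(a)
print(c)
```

Key concept: multiple aliases.
Step by step:
`a = [8, 3, 7, 1]` → a = [8, 3, 7, 1]
`b = a` → b = [8, 3, 7, 1] (same object as a)
`c = a` → c = [8, 3, 7, 1] (same object as a, b)
`a[0] = 227` → a = [227, 3, 7, 1] (same object as b, c); b = [227, 3, 7, 1] (same object as a, c); c = [227, 3, 7, 1] (same object as a, b)
`b.append(827)` → a = [227, 3, 7, 1, 827] (same object as b, c); b = [227, 3, 7, 1, 827] (same object as a, c); c = [227, 3, 7, 1, 827] (same object as a, b)
`print(a)` → prints [227, 3, 7, 1, 827]
`print(c)` → prints [227, 3, 7, 1, 827]

Answer:
[227, 3, 7, 1, 827]
[227, 3, 7, 1, 827]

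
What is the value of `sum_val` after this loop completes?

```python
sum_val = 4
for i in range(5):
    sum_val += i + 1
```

Start at 4, add 1 to 5 = 19
`sum_val` takes the values: 4 → 5 → 7 → 10 → 14 → 19

Answer: 19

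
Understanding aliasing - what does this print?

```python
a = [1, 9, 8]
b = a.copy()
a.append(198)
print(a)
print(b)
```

Key concept: list.copy() creates independent copy.
Step by step:
`a = [1, 9, 8]` → a = [1, 9, 8]
`b = a.copy()` → b = [1, 9, 8]
`a.append(198)` → a = [1, 9, 8, 198]
`print(a)` → prints [1, 9, 8, 198]
`print(b)` → prints [1, 9, 8]

Answer:
[1, 9, 8, 198]
[1, 9, 8]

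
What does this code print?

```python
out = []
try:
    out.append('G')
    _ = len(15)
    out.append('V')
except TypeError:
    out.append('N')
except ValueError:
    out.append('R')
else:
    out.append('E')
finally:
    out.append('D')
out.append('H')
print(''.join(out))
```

Execution trace: 'G' (try body) → 'N' (except TypeError) → 'D' (finally) → 'H' (after the try/except). Output: GNDH

Answer: GNDH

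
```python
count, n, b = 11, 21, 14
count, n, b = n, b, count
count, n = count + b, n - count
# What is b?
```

Trace:
`count, n, b = 11, 21, 14` → count = 11; n = 21; b = 14
`count, n, b = n, b, count` → count = 21; n = 14; b = 11
`count, n = count + b, n - count` → count = 32; n = -7
So b = 11

Answer: 11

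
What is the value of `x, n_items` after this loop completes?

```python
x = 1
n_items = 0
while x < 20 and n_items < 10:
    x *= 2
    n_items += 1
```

Double until >= 20 or 10 iterations
`x, n_items` takes the values: (1, 0) → (2, 0) → (2, 1) → (4, 1) → (4, 2) → (8, 2) → (8, 3) → (16, 3) → (16, 4) → (32, 4) → (32, 5)

Answer: 32, 5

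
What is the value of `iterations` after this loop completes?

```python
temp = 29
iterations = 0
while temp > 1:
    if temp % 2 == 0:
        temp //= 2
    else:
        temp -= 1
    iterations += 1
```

Steps to reduce 29 to 1
`iterations` takes the values: 0 → 1 → 2 → 3 → 4 → 5 → 6 → 7

Answer: 7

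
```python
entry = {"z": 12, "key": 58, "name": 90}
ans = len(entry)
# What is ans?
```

Trace:
`entry = {"z": 12, "key": 58, "name": 90}` → entry = {'z': 12, 'key': 58, 'name': 90}
`ans = len(entry)` → ans = 3
So ans = 3

Answer: 3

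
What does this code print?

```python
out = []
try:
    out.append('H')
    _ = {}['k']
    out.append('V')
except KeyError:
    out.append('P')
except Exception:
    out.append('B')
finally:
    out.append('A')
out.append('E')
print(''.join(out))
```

Execution trace: 'H' (try body) → 'P' (except KeyError) → 'A' (finally) → 'E' (after the try/except). Output: HPAE

Answer: HPAE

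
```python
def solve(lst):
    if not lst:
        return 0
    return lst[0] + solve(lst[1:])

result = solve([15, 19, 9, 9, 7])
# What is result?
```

15 + 19 + 9 + 9 + 7 + 0 = 59

Answer: 59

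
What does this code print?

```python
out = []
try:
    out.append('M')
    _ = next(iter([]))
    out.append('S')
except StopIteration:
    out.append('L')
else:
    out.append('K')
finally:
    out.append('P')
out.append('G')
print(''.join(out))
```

Execution trace: 'M' (try body) → 'L' (except StopIteration) → 'P' (finally) → 'G' (after the try/except). Output: MLPG

Answer: MLPG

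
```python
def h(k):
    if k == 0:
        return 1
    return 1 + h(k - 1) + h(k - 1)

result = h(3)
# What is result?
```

h(k) = 1 + 2·h(k-1), h(0)=1. Closed form: (1+1)·2^3 - 1 = 15.

Answer: 15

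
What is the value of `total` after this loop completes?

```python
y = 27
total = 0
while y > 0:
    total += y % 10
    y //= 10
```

Sum digits of 27
`total` takes the values: 0 → 7 → 9

Answer: 9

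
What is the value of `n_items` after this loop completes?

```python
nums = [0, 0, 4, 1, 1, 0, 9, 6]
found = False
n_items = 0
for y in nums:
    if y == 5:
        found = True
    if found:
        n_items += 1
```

Count elements after first 5 in [0, 0, 4, 1, 1, 0, 9, 6]
`n_items` takes the values: 0

Answer: 0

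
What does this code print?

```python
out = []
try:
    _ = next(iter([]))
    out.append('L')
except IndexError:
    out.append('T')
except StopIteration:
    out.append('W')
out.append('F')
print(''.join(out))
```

Execution trace: 'W' (except StopIteration) → 'F' (after the try/except). Output: WF

Answer: WF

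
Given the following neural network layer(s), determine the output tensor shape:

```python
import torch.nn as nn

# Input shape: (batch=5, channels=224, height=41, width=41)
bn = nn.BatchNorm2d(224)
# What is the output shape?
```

Input: (5, 224, 41, 41) -> Output: (5, 224, 41, 41)

Answer: (5, 224, 41, 41)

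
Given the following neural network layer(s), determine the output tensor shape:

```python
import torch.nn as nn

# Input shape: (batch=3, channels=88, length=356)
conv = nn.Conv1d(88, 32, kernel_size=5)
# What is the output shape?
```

Input: (3, 88, 356) -> Output: (3, 32, 352)

Answer: (3, 32, 352)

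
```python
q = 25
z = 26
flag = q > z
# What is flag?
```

Trace:
`q = 25` → q = 25
`z = 26` → z = 26
`flag = q > z` → flag = False
So flag = False

Answer: False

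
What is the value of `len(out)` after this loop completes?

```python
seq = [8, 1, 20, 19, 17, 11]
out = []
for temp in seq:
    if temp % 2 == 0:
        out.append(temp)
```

Count even numbers in [8, 1, 20, 19, 17, 11]
`out` takes the values: [] → [8] → [8, 20]
So `len(out)` = 2

Answer: 2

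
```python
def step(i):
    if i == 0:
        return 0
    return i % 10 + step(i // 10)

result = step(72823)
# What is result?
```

Sum of digits of 72823: 3 + 2 + 8 + 2 + 7 = 22

Answer: 22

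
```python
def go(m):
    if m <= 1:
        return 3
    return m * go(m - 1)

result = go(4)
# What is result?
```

go(4) = 4 * 3 * 2 * 3 = 72

Answer: 72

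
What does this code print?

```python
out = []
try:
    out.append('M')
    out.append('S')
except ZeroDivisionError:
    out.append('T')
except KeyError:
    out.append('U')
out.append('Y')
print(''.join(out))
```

Execution trace: 'M' (try body) → 'S' (try body, no exception) → 'Y' (after the try/except). Output: MSY

Answer: MSY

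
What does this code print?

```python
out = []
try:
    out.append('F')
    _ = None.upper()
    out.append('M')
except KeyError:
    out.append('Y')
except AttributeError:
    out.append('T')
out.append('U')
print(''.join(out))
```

Execution trace: 'F' (try body) → 'T' (except AttributeError) → 'U' (after the try/except). Output: FTU

Answer: FTU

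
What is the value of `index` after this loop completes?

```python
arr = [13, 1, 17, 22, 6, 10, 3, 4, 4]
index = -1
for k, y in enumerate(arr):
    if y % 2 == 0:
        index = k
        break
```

First even number index in [13, 1, 17, 22, 6, 10, 3, 4, 4]
`index` takes the values: -1 → 3

Answer: 3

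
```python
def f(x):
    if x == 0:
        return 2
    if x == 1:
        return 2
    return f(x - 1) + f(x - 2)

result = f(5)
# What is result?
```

Build up from base cases: f(0)=2, f(1)=2, f(2)=4, f(3)=6, f(4)=10, f(5)=16

Answer: 16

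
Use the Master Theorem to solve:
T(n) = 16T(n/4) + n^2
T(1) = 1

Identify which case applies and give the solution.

a=16, b=4, f(n)=n^2. log_4(16) = 2. Since c=2 = 2, Case 2 applies: T(n) = Θ(n^log_b(a) · log n) = O(n^2 log n).

Answer: O(n^2 log n) - Case 2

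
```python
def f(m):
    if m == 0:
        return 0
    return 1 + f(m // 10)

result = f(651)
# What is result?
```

Count of digits of 651: 3

Answer: 3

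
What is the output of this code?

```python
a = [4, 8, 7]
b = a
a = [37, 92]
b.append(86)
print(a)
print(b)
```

Key concept: rebinding vs mutation: a is rebound to a new list, b still points at the original.
Step by step:
`a = [4, 8, 7]` → a = [4, 8, 7]
`b = a` → b = [4, 8, 7] (same object as a)
`a = [37, 92]` → a = [37, 92]
`b.append(86)` → b = [4, 8, 7, 86]
`print(a)` → prints [37, 92]
`print(b)` → prints [4, 8, 7, 86]

Answer:
[37, 92]
[4, 8, 7, 86]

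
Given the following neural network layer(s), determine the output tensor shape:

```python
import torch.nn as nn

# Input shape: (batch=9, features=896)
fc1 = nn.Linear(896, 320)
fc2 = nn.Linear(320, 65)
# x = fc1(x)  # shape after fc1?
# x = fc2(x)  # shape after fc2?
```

Input: (9, 896) -> after fc1: (9, 320) -> Output: (9, 65)

Answer: (9, 65)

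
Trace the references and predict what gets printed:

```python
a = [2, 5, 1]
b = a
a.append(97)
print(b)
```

Key concept: basic list aliasing.
Step by step:
`a = [2, 5, 1]` → a = [2, 5, 1]
`b = a` → b = [2, 5, 1] (same object as a)
`a.append(97)` → a = [2, 5, 1, 97] (same object as b); b = [2, 5, 1, 97] (same object as a)
`print(b)` → prints [2, 5, 1, 97]

Answer: [2, 5, 1, 97]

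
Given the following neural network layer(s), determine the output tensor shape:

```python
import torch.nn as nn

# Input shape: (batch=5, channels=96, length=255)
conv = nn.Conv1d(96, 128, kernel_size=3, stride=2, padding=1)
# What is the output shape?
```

Input: (5, 96, 255) -> Output: (5, 128, 128)

Answer: (5, 128, 128)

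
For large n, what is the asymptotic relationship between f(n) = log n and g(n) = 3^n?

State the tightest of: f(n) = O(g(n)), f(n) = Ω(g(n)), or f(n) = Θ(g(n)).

log n vs 3^n: f(n) = O(g(n)) but not Ω(g(n)) — 3^n grows strictly faster than log n.

Answer: f(n) = O(g(n)) but not Ω(g(n)) — 3^n grows strictly faster than log n.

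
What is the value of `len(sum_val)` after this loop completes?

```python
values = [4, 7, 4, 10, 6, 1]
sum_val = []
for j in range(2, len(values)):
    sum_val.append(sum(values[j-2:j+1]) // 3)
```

Number of 3-element averages
`sum_val` takes the values: [] → [5] → [5, 7] → [5, 7, 6] → [5, 7, 6, 5]
So `len(sum_val)` = 4

Answer: 4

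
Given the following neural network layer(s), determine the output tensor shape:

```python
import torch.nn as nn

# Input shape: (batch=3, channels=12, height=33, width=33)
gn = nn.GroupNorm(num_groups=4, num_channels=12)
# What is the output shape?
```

Input: (3, 12, 33, 33) -> Output: (3, 12, 33, 33)

Answer: (3, 12, 33, 33)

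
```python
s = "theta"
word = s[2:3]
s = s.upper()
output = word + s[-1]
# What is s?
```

Trace:
`s = "theta"` → s = 'theta'
`word = s[2:3]` → word = 'e'
`s = s.upper()` → s = 'THETA'
`output = word + s[-1]` → output = 'eA'
So s = 'THETA'

Answer: 'THETA'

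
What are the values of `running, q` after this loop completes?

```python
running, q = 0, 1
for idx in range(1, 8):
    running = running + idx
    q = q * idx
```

Sum and factorial of 1 to 7
`running, q` takes the values: (0, 1) → (1, 1) → (3, 1) → (3, 2) → (6, 2) → (6, 6) → (10, 6) → (10, 24) → (15, 24) → (15, 120) → (21, 120) → (21, 720) → (28, 720) → (28, 5040)

Answer: 28, 5040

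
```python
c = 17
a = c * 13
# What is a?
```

Trace:
`c = 17` → c = 17
`a = c * 13` → a = 221
So a = 221

Answer: 221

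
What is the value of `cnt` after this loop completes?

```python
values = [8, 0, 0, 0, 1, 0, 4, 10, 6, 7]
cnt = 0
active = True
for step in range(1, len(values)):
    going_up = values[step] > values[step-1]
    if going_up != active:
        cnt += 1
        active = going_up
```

Count direction changes in [8, 0, 0, 0, 1, 0, 4, 10, 6, 7]
`cnt` takes the values: 0 → 1 → 2 → 3 → 4 → 5 → 6

Answer: 6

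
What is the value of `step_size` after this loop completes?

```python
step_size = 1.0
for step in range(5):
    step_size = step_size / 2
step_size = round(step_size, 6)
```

Halving LR 5 times: 1 / 2^5
`step_size` takes the values: 1.0 → 0.5 → 0.25 → 0.125 → 0.0625 → 0.03125

Answer: 0.03125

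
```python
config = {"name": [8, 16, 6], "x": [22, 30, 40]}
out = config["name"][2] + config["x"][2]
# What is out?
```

Trace:
`config = {"name": [8, 16, 6], "x": [22, 30, 40]}` → config = {'name': [8, 16, 6], 'x': [22, 30, 40]}
`out = config["name"][2] + config["x"][2]` → out = 46
So out = 46

Answer: 46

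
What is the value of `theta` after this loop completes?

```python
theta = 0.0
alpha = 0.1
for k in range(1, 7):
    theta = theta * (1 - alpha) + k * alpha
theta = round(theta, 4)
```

Moving average with lr=0.1
`theta` takes the values: 0.0 → 0.1 → 0.29 → 0.561 → 0.9049 → 1.31441 → 1.782969 → 1.783

Answer: 1.783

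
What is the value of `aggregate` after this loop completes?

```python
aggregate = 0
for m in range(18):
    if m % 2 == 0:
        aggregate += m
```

Sum of even numbers 0 to 17
`aggregate` takes the values: 0 → 2 → 6 → 12 → 20 → 30 → 42 → 56 → 72

Answer: 72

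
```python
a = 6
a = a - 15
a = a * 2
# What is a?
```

Trace:
`a = 6` → a = 6
`a = a - 15` → a = -9
`a = a * 2` → a = -18
So a = -18

Answer: -18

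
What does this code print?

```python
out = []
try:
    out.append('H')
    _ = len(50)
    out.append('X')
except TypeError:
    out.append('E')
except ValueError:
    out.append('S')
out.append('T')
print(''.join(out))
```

Execution trace: 'H' (try body) → 'E' (except TypeError) → 'T' (after the try/except). Output: HET

Answer: HET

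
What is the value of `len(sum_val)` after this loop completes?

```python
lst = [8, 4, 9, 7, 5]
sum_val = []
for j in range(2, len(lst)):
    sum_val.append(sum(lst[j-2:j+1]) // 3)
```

Number of 3-element averages
`sum_val` takes the values: [] → [7] → [7, 6] → [7, 6, 7]
So `len(sum_val)` = 3

Answer: 3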